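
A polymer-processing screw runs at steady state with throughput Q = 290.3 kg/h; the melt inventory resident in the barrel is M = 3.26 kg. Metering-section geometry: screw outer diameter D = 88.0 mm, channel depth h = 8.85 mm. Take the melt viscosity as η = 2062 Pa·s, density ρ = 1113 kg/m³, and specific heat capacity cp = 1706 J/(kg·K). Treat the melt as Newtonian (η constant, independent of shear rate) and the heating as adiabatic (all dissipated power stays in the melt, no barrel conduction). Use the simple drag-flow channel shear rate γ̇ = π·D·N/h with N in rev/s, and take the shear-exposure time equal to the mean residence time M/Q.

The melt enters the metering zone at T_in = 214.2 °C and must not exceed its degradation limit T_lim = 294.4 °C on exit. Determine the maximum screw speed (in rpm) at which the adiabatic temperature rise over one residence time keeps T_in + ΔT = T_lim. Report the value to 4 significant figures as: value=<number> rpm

value=82.09 rpm

Throughput in SI: Q_s = 290.3 kg/h ÷ 3600 s/h = 0.0806389 kg/s
Mean residence time: t_res = M/Q_s = 3.26 kg / 0.0806389 kg/s = 40.4271 s
Geometry in SI: D = 88.0 mm → 0.088 m, h = 8.85 mm → 0.00885 m
Allowable rise: ΔT_a = T_lim − T_in = 294.4 − 214.2 = 80.2 K
γ̇_max² = ΔT_a·ρ·cp/(η·t_res) = 80.2·1113·1706/(2062·40.4271) = 1826.78 s⁻²
γ̇_max = sqrt(1826.78) = 42.7409 s⁻¹
N_max = γ̇_max h / (πD) = 42.7409·0.00885/(π·0.088) = 1.36821 rev/s → ×60 = 82.0929 rpm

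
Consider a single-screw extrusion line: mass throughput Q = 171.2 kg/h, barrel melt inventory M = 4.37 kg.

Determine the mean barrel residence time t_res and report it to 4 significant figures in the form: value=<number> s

Throughput in SI: Q_s = 171.2 kg/h ÷ 3600 s/h = 0.0475556 kg/s
t_res = M / Q_s = 4.37 ÷ 0.0475556 = 91.8925 s

value=91.89 s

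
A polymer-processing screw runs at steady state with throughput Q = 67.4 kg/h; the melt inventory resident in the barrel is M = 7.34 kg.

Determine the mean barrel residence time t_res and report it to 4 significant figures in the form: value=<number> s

value=392.0 s

Convert throughput: Q = 67.4 kg/h = 67.4/3600 = 0.0187222 kg/s
t_res = M / Q_s = 7.34 / 0.0187222 = 392.047 s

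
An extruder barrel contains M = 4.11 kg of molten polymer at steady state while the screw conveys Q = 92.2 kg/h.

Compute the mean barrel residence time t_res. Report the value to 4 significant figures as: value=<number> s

value=160.5 s

Convert throughput: Q = 92.2 kg/h = 92.2/3600 = 0.0256111 kg/s
t_res = M / Q_s = 4.11 ÷ 0.0256111 = 160.477 s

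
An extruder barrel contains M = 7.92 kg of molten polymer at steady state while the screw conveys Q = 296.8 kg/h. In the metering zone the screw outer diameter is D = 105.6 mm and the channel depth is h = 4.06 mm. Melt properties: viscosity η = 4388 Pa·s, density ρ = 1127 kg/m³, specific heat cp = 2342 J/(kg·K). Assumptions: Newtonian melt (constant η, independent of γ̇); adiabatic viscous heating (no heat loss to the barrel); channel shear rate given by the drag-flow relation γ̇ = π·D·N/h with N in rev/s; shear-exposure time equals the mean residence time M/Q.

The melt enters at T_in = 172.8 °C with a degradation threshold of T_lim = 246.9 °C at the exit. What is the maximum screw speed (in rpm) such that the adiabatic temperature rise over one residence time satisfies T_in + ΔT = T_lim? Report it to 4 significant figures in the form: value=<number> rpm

Q_s = Q / 3600 = 296.8 / 3600 = 0.0824444 kg/s
Mean residence time: t_res = M/Q_s = 7.92 kg / 0.0824444 kg/s = 96.0647 s
Geometry in SI: D = 105.6 mm → 0.1056 m, h = 4.06 mm → 0.00406 m
ΔT_a = T_lim − T_in = 246.9 °C − 172.8 °C = 74.1 K
γ̇_max² = ΔT_a·ρ·cp / (η·t_res) = [74.1 × 1127 × 2342] / [4388 × 96.0647] = 463.979 s⁻²
γ̇_max = sqrt(463.979) = 21.5402 s⁻¹
Solve γ̇ = πDN/h for N: N_max = γ̇_max·h/(π·D) = 21.5402 × 0.00406 / (π × 0.1056) = 0.26361 rev/s = 15.8166 rpm

value=15.82 rpm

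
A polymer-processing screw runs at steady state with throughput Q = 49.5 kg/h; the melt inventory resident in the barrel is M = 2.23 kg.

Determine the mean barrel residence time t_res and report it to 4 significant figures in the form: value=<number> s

Convert throughput: Q = 49.5 kg/h = 49.5/3600 = 0.01375 kg/s
Mean residence time: t_res = M/Q_s = 2.23 kg / 0.01375 kg/s = 162.182 s

value=162.2 s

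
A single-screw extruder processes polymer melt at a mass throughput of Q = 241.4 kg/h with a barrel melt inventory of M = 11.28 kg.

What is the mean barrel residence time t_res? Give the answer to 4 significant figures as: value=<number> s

value=168.2 s

Q_s = Q / 3600 = 241.4 / 3600 = 0.0670556 kg/s
t_res = M / Q_s = 11.28 / 0.0670556 = 168.219 s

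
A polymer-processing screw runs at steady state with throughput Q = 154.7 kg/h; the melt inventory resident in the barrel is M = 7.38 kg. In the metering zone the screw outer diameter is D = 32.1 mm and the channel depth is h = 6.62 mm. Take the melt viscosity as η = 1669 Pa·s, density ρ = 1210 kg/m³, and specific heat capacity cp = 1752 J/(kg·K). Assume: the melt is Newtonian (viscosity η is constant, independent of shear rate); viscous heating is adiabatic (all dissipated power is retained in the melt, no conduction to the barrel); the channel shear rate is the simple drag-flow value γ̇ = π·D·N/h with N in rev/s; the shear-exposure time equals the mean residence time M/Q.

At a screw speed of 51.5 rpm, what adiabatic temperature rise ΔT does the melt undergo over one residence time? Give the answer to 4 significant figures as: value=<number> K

value=23.12 K

Convert throughput: Q = 154.7 kg/h = 154.7/3600 = 0.0429722 kg/s
t_res = M / Q_s = 7.38 / 0.0429722 = 171.739 s
Geometry in metres: D = 32.1 mm → 0.0321 m, h = 6.62 mm → 0.00662 m; screw speed N = 51.5 rpm = 0.858333 rev/s
Shear rate: γ̇ = πDN/h = π·0.0321·0.858333/0.00662 = 13.0753 s⁻¹
ΔT = η·γ̇²·t_res/(ρ·cp) = [1669 × 13.0753² × 171.739] / [1210 × 1752] = 23.1159 K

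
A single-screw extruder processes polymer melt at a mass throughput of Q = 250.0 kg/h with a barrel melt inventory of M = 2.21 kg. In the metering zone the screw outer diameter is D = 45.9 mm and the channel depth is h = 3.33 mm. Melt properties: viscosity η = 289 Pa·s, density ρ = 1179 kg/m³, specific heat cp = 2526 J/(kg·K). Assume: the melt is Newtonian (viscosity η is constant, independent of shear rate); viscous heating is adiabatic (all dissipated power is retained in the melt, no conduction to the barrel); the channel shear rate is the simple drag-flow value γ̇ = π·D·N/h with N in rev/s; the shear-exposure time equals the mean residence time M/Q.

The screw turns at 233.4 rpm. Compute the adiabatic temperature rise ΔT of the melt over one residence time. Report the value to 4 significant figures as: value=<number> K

value=87.63 K

Throughput in SI: Q_s = 250.0 kg/h ÷ 3600 s/h = 0.0694444 kg/s
t_res = M / Q_s = 2.21 / 0.0694444 = 31.824 s
Geometry in metres: D = 45.9 mm → 0.0459 m, h = 3.33 mm → 0.00333 m; screw speed N = 233.4 rpm = 3.89 rev/s
γ̇ = π·D·N / h = π · 0.0459 · 3.89 / 0.00333 = 168.449 s⁻¹
ΔT = η·γ̇²·t_res / (ρ·cp) = 289 · (168.449)² · 31.824 / (1179 · 2526) = 87.6277 K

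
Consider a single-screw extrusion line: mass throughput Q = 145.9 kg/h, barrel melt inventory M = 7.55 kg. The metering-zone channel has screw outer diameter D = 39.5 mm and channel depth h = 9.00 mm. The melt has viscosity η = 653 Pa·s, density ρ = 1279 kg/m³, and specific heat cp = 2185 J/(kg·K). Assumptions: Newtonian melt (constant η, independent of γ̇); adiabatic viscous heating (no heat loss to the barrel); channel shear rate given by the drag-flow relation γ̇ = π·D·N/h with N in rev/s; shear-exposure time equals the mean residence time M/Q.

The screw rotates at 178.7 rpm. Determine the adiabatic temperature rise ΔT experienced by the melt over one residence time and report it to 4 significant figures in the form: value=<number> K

value=73.41 K

Throughput in SI: Q_s = 145.9 kg/h ÷ 3600 s/h = 0.0405278 kg/s
Mean residence time: t_res = M/Q_s = 7.55 kg / 0.0405278 kg/s = 186.292 s
D = 39.5 mm = 0.0395 m;  h = 9.00 mm = 0.009 m;  N = 178.7 rpm / 60 = 2.97833 rev/s
Shear rate: γ̇ = πDN/h = π·0.0395·2.97833/0.009 = 41.0656 s⁻¹
ΔT = η·γ̇²·t_res / (ρ·cp) = 653 · (41.0656)² · 186.292 / (1279 · 2185) = 73.4076 K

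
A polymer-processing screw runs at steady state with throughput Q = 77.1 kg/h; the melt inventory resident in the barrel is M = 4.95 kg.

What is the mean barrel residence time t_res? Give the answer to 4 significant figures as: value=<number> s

Throughput in SI: Q_s = 77.1 kg/h ÷ 3600 s/h = 0.0214167 kg/s
Mean residence time: t_res = M/Q_s = 4.95 kg / 0.0214167 kg/s = 231.128 s

value=231.1 s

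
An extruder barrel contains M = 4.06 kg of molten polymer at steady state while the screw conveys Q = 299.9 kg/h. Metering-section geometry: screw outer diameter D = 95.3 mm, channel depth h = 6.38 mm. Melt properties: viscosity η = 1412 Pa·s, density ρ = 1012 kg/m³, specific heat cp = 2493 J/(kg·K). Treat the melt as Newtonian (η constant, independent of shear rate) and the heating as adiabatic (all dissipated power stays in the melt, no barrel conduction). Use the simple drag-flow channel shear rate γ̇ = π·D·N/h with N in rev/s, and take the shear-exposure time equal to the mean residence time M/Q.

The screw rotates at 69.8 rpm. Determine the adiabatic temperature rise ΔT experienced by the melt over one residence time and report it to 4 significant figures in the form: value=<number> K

value=81.29 K

Q_s = Q / 3600 = 299.9 / 3600 = 0.0833056 kg/s
t_res = M / Q_s = 4.06 / 0.0833056 = 48.7362 s
Convert to SI: D = 0.0953 m, h = 0.00638 m, N = 69.8/60 = 1.16333 rev/s
γ̇ = π D N / h = (π)(0.0953)(1.16333) / 0.00638 = 54.5917 s⁻¹
ΔT = η·γ̇²·t_res / (ρ·cp) = 1412 · (54.5917)² · 48.7362 / (1012 · 2493) = 81.2899 K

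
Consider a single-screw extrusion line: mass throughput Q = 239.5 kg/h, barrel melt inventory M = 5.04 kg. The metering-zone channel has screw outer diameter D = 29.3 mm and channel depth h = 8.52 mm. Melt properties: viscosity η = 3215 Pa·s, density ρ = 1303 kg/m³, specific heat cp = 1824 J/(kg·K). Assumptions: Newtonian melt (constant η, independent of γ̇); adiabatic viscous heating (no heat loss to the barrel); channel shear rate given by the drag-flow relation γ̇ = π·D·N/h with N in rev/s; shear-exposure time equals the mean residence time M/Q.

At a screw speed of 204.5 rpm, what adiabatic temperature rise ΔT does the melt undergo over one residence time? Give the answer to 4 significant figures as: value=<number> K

Throughput in SI: Q_s = 239.5 kg/h ÷ 3600 s/h = 0.0665278 kg/s
t_res = M / Q_s = 5.04 ÷ 0.0665278 = 75.7578 s
Geometry in metres: D = 29.3 mm → 0.0293 m, h = 8.52 mm → 0.00852 m; screw speed N = 204.5 rpm = 3.40833 rev/s
γ̇ = π·D·N / h = π · 0.0293 · 3.40833 / 0.00852 = 36.8231 s⁻¹
ΔT = η·γ̇²·t_res / (ρ·cp) = 3215 · (36.8231)² · 75.7578 / (1303 · 1824) = 138.957 K

value=139.0 K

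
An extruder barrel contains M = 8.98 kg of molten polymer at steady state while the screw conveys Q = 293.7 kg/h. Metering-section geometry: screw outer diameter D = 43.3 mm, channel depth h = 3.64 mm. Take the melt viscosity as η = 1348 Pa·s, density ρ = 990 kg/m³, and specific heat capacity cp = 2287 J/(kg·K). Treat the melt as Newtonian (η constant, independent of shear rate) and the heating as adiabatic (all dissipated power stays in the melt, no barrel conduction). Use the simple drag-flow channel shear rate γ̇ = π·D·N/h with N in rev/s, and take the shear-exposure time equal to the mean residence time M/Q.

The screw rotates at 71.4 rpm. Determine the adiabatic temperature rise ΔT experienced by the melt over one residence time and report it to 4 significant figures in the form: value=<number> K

Q_s = Q / 3600 = 293.7 / 3600 = 0.0815833 kg/s
t_res = M / Q_s = 8.98 / 0.0815833 = 110.072 s
Geometry in metres: D = 43.3 mm → 0.0433 m, h = 3.64 mm → 0.00364 m; screw speed N = 71.4 rpm = 1.19 rev/s
γ̇ = π D N / h = (π)(0.0433)(1.19) / 0.00364 = 44.4717 s⁻¹
ΔT = η·γ̇²·t_res/(ρ·cp) = [1348 × 44.4717² × 110.072] / [990 × 2287] = 129.607 K

value=129.6 K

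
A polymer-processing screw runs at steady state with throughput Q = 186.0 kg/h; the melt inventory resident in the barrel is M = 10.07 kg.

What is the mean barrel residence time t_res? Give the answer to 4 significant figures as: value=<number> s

value=194.9 s

Q_s = Q / 3600 = 186.0 / 3600 = 0.0516667 kg/s
Mean residence time: t_res = M/Q_s = 10.07 kg / 0.0516667 kg/s = 194.903 s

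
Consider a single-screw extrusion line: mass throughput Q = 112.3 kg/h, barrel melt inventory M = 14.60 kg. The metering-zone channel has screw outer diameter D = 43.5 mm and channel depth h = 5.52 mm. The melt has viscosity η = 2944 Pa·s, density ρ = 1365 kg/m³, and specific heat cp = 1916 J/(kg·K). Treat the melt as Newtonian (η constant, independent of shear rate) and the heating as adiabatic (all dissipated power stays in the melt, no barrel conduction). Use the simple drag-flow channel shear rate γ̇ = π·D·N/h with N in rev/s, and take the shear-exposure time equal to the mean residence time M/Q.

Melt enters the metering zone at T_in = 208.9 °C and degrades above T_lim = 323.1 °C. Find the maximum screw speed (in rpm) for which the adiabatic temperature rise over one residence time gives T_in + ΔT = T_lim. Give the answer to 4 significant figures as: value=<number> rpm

value=35.68 rpm

Convert throughput: Q = 112.3 kg/h = 112.3/3600 = 0.0311944 kg/s
Mean residence time: t_res = M/Q_s = 14.60 kg / 0.0311944 kg/s = 468.032 s
Convert to metres: D = 0.0435 m, h = 0.00552 m
Allowable rise: ΔT_a = T_lim − T_in = 323.1 − 208.9 = 114.2 K
γ̇_max² = ΔT_a·ρ·cp/(η·t_res) = 114.2·1365·1916/(2944·468.032) = 216.761 s⁻²
γ̇_max = √216.761 = 14.7228 s⁻¹
N_max = γ̇_max·h / (π·D) = 14.7228 · 0.00552 / (π · 0.0435) = 0.59469 rev/s = 35.6814 rpm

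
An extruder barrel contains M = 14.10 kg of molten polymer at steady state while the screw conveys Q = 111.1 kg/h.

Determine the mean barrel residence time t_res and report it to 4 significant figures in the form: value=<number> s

value=456.9 s

Q_s = Q / 3600 = 111.1 / 3600 = 0.0308611 kg/s
t_res = M / Q_s = 14.10 ÷ 0.0308611 = 456.886 s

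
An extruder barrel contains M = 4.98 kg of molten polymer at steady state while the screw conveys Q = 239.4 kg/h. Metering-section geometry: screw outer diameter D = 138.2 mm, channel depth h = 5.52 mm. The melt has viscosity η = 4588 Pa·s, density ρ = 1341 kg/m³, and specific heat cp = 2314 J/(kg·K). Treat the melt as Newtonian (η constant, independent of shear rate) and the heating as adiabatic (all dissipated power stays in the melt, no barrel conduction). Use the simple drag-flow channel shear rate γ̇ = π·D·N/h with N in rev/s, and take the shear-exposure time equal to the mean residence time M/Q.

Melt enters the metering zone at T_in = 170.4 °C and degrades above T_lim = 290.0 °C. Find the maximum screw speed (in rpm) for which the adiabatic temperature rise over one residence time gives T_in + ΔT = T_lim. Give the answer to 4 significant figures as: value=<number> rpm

Convert throughput: Q = 239.4 kg/h = 239.4/3600 = 0.0665 kg/s
t_res = M / Q_s = 4.98 ÷ 0.0665 = 74.8872 s
Geometry in SI: D = 138.2 mm → 0.1382 m, h = 5.52 mm → 0.00552 m
ΔT_a = T_lim − T_in = 290.0 °C − 170.4 °C = 119.6 K
Invert ΔT = ηγ̇²t_res/(ρcp) for γ̇: γ̇_max² = ΔT_a ρ cp / (η t_res) = 119.6·1341·2314 / (4588·74.8872) = 1080.17 s⁻²
Take the square root: γ̇_max = √(1080.17) = 32.8659 s⁻¹
N_max = γ̇_max h / (πD) = 32.8659·0.00552/(π·0.1382) = 0.417857 rev/s → ×60 = 25.0714 rpm

value=25.07 rpm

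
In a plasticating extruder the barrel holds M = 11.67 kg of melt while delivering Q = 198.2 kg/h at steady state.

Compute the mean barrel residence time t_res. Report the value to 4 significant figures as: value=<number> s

value=212.0 s

Q_s = Q / 3600 = 198.2 / 3600 = 0.0550556 kg/s
t_res = M / Q_s = 11.67 ÷ 0.0550556 = 211.968 s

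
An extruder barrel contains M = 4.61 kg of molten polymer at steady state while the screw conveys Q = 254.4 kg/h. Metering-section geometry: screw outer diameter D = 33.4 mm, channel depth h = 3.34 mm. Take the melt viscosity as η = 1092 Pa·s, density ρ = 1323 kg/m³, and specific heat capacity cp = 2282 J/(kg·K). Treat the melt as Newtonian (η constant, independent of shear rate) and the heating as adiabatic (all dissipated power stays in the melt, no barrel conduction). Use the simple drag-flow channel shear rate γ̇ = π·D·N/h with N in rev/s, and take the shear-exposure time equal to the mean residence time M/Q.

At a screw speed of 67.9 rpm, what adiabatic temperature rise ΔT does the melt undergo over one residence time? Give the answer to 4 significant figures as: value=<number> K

Q_s = Q / 3600 = 254.4 / 3600 = 0.0706667 kg/s
t_res = M / Q_s = 4.61 ÷ 0.0706667 = 65.2358 s
Convert to SI: D = 0.0334 m, h = 0.00334 m, N = 67.9/60 = 1.13167 rev/s
γ̇ = π D N / h = (π)(0.0334)(1.13167) / 0.00334 = 35.5524 s⁻¹
ΔT = η·γ̇²·t_res / (ρ·cp) = 1092 · (35.5524)² · 65.2358 / (1323 · 2282) = 29.8243 K

value=29.82 K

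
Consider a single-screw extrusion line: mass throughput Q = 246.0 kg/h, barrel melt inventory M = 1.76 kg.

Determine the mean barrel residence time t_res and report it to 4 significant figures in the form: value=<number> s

Throughput in SI: Q_s = 246.0 kg/h ÷ 3600 s/h = 0.0683333 kg/s
Mean residence time: t_res = M/Q_s = 1.76 kg / 0.0683333 kg/s = 25.7561 s

value=25.76 s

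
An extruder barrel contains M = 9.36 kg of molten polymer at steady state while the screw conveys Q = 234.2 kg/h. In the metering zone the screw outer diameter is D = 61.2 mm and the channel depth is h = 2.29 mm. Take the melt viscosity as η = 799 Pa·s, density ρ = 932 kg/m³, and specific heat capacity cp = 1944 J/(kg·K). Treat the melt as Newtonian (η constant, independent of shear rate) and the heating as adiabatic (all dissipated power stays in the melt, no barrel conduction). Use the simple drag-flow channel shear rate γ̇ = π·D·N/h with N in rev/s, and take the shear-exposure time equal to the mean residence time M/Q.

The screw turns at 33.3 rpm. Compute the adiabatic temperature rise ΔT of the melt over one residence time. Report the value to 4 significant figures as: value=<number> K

Convert throughput: Q = 234.2 kg/h = 234.2/3600 = 0.0650556 kg/s
t_res = M / Q_s = 9.36 ÷ 0.0650556 = 143.877 s
Geometry in metres: D = 61.2 mm → 0.0612 m, h = 2.29 mm → 0.00229 m; screw speed N = 33.3 rpm = 0.555 rev/s
γ̇ = π·D·N / h = π · 0.0612 · 0.555 / 0.00229 = 46.5971 s⁻¹
ΔT = η·γ̇²·t_res / (ρ·cp) = 799 · (46.5971)² · 143.877 / (932 · 1944) = 137.767 K

value=137.8 K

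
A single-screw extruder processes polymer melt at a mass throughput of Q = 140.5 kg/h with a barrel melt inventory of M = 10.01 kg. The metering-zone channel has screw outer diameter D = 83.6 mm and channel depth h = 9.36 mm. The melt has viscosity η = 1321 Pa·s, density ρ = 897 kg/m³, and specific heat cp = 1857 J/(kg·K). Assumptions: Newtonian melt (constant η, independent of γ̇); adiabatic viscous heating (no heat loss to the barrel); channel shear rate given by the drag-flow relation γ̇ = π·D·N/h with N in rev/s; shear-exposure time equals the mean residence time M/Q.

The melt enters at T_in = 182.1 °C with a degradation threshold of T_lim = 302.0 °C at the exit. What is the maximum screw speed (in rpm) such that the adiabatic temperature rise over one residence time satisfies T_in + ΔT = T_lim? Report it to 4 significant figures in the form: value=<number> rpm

value=51.92 rpm

Convert throughput: Q = 140.5 kg/h = 140.5/3600 = 0.0390278 kg/s
Mean residence time: t_res = M/Q_s = 10.01 kg / 0.0390278 kg/s = 256.484 s
Convert to metres: D = 0.0836 m, h = 0.00936 m
Allowable rise: ΔT_a = T_lim − T_in = 302.0 − 182.1 = 119.9 K
γ̇_max² = ΔT_a·ρ·cp / (η·t_res) = [119.9 × 897 × 1857] / [1321 × 256.484] = 589.468 s⁻²
γ̇_max = sqrt(589.468) = 24.279 s⁻¹
Solve γ̇ = πDN/h for N: N_max = γ̇_max·h/(π·D) = 24.279 × 0.00936 / (π × 0.0836) = 0.865267 rev/s = 51.916 rpm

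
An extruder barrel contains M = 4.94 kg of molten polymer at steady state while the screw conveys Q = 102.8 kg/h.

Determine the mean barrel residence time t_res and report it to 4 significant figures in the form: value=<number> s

Throughput in SI: Q_s = 102.8 kg/h ÷ 3600 s/h = 0.0285556 kg/s
Mean residence time: t_res = M/Q_s = 4.94 kg / 0.0285556 kg/s = 172.996 s

value=173.0 s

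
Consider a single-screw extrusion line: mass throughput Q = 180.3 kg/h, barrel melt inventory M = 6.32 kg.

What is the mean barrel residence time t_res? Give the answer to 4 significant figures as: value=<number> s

Throughput in SI: Q_s = 180.3 kg/h ÷ 3600 s/h = 0.0500833 kg/s
t_res = M / Q_s = 6.32 / 0.0500833 = 126.19 s

value=126.2 s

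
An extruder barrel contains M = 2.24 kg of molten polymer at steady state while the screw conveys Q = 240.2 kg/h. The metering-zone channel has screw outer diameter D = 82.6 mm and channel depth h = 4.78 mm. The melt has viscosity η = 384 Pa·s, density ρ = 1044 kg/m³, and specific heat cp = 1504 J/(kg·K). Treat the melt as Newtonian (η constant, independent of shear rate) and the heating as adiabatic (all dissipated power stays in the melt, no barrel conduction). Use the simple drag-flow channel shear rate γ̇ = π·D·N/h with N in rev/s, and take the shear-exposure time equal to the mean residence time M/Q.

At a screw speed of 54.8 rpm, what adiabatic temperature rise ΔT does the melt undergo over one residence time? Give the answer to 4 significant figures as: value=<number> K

Q_s = Q / 3600 = 240.2 / 3600 = 0.0667222 kg/s
t_res = M / Q_s = 2.24 ÷ 0.0667222 = 33.572 s
D = 82.6 mm = 0.0826 m;  h = 4.78 mm = 0.00478 m;  N = 54.8 rpm / 60 = 0.913333 rev/s
γ̇ = π·D·N / h = π · 0.0826 · 0.913333 / 0.00478 = 49.5828 s⁻¹
ΔT = η·γ̇²·t_res/(ρ·cp) = [384 × 49.5828² × 33.572] / [1044 × 1504] = 20.1847 K

value=20.18 K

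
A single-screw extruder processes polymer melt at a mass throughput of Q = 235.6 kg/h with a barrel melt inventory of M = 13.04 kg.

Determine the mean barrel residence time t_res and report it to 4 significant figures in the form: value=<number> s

Q_s = Q / 3600 = 235.6 / 3600 = 0.0654444 kg/s
t_res = M / Q_s = 13.04 ÷ 0.0654444 = 199.253 s

value=199.3 s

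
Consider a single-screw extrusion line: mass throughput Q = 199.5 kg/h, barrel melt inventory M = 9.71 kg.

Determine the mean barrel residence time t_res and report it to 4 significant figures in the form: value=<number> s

Q_s = Q / 3600 = 199.5 / 3600 = 0.0554167 kg/s
Mean residence time: t_res = M/Q_s = 9.71 kg / 0.0554167 kg/s = 175.218 s

value=175.2 s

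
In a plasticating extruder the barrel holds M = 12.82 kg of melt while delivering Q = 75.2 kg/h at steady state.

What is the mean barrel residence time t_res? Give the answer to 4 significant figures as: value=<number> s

value=613.7 s

Throughput in SI: Q_s = 75.2 kg/h ÷ 3600 s/h = 0.0208889 kg/s
Mean residence time: t_res = M/Q_s = 12.82 kg / 0.0208889 kg/s = 613.723 s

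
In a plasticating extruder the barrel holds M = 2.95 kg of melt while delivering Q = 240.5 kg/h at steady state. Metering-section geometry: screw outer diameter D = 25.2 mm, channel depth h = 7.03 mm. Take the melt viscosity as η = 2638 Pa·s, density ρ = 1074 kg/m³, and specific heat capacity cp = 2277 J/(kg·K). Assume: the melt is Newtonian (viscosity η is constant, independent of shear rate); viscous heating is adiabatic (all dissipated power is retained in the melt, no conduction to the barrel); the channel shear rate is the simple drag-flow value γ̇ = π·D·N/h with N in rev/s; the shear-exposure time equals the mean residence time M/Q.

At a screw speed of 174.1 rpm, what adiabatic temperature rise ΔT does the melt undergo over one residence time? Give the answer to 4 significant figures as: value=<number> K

Q_s = Q / 3600 = 240.5 / 3600 = 0.0668056 kg/s
t_res = M / Q_s = 2.95 / 0.0668056 = 44.158 s
D = 25.2 mm = 0.0252 m;  h = 7.03 mm = 0.00703 m;  N = 174.1 rpm / 60 = 2.90167 rev/s
Shear rate: γ̇ = πDN/h = π·0.0252·2.90167/0.00703 = 32.677 s⁻¹
ΔT = η·γ̇²·t_res/(ρ·cp) = [2638 × 32.677² × 44.158] / [1074 × 2277] = 50.863 K

value=50.86 K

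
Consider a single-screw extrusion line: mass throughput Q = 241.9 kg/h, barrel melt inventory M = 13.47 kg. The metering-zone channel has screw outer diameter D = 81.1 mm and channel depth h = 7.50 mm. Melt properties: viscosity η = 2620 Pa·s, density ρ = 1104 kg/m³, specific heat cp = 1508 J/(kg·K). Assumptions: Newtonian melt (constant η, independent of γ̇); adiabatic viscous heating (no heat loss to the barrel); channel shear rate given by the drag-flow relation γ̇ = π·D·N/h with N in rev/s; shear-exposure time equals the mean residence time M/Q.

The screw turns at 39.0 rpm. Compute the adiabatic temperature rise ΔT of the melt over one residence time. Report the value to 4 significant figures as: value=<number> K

value=153.8 K

Throughput in SI: Q_s = 241.9 kg/h ÷ 3600 s/h = 0.0671944 kg/s
t_res = M / Q_s = 13.47 ÷ 0.0671944 = 200.463 s
Geometry in metres: D = 81.1 mm → 0.0811 m, h = 7.50 mm → 0.0075 m; screw speed N = 39.0 rpm = 0.65 rev/s
γ̇ = π D N / h = (π)(0.0811)(0.65) / 0.0075 = 22.0812 s⁻¹
ΔT = η·γ̇²·t_res/(ρ·cp) = [2620 × 22.0812² × 200.463] / [1104 × 1508] = 153.819 K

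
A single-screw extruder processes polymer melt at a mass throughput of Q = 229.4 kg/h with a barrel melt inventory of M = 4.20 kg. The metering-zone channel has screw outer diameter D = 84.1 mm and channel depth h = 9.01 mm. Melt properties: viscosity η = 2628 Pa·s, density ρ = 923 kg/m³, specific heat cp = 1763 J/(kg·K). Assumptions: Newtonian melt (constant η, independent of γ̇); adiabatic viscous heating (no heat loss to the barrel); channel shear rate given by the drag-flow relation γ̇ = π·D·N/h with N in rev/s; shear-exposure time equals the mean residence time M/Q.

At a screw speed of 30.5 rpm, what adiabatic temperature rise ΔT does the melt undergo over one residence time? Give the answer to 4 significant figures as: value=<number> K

value=23.65 K

Convert throughput: Q = 229.4 kg/h = 229.4/3600 = 0.0637222 kg/s
t_res = M / Q_s = 4.20 ÷ 0.0637222 = 65.9111 s
D = 84.1 mm = 0.0841 m;  h = 9.01 mm = 0.00901 m;  N = 30.5 rpm / 60 = 0.508333 rev/s
γ̇ = π·D·N / h = π · 0.0841 · 0.508333 / 0.00901 = 14.9063 s⁻¹
ΔT = η·γ̇²·t_res/(ρ·cp) = [2628 × 14.9063² × 65.9111] / [923 × 1763] = 23.6521 K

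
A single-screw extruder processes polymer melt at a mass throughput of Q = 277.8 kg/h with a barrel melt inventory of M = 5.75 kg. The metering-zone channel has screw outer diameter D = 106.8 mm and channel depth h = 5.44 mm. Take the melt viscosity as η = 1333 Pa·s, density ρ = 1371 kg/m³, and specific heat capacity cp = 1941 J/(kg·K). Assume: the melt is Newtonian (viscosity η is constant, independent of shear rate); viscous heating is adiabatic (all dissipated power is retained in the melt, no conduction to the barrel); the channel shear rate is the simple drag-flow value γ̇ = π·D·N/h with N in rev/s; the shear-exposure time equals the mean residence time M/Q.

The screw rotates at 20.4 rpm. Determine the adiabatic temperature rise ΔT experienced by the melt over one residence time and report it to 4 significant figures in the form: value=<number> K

Q_s = Q / 3600 = 277.8 / 3600 = 0.0771667 kg/s
t_res = M / Q_s = 5.75 / 0.0771667 = 74.514 s
Geometry in metres: D = 106.8 mm → 0.1068 m, h = 5.44 mm → 0.00544 m; screw speed N = 20.4 rpm = 0.34 rev/s
γ̇ = π D N / h = (π)(0.1068)(0.34) / 0.00544 = 20.9701 s⁻¹
ΔT = η·γ̇²·t_res/(ρ·cp) = [1333 × 20.9701² × 74.514] / [1371 × 1941] = 16.4137 K

value=16.41 K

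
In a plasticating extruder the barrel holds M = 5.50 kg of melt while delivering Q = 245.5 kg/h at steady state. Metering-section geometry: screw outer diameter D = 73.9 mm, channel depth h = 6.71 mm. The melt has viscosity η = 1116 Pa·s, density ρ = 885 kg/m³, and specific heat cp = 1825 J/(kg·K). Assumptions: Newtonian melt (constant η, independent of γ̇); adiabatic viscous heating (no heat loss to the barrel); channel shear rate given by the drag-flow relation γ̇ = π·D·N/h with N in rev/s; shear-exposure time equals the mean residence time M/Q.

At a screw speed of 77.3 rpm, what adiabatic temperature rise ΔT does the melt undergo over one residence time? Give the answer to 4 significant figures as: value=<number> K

value=110.7 K

Throughput in SI: Q_s = 245.5 kg/h ÷ 3600 s/h = 0.0681944 kg/s
t_res = M / Q_s = 5.50 ÷ 0.0681944 = 80.6517 s
D = 73.9 mm = 0.0739 m;  h = 6.71 mm = 0.00671 m;  N = 77.3 rpm / 60 = 1.28833 rev/s
γ̇ = π D N / h = (π)(0.0739)(1.28833) / 0.00671 = 44.5759 s⁻¹
ΔT = η·γ̇²·t_res / (ρ·cp) = 1116 · (44.5759)² · 80.6517 / (885 · 1825) = 110.732 K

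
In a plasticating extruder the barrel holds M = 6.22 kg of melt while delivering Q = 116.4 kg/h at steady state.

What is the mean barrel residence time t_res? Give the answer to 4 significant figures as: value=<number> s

Throughput in SI: Q_s = 116.4 kg/h ÷ 3600 s/h = 0.0323333 kg/s
t_res = M / Q_s = 6.22 / 0.0323333 = 192.371 s

value=192.4 s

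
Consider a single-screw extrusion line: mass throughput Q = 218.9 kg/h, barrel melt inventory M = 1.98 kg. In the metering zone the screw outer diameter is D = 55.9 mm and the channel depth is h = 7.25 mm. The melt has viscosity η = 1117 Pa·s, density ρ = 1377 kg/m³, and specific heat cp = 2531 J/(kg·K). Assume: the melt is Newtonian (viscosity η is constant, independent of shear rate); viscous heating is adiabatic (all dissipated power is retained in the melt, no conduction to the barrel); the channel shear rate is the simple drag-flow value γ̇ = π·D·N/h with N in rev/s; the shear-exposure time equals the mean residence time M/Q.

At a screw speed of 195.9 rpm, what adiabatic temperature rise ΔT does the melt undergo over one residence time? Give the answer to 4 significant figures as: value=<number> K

Convert throughput: Q = 218.9 kg/h = 218.9/3600 = 0.0608056 kg/s
t_res = M / Q_s = 1.98 ÷ 0.0608056 = 32.5628 s
Convert to SI: D = 0.0559 m, h = 0.00725 m, N = 195.9/60 = 3.265 rev/s
γ̇ = π D N / h = (π)(0.0559)(3.265) / 0.00725 = 79.0873 s⁻¹
ΔT = η·γ̇²·t_res / (ρ·cp) = 1117 · (79.0873)² · 32.5628 / (1377 · 2531) = 65.2774 K

value=65.28 K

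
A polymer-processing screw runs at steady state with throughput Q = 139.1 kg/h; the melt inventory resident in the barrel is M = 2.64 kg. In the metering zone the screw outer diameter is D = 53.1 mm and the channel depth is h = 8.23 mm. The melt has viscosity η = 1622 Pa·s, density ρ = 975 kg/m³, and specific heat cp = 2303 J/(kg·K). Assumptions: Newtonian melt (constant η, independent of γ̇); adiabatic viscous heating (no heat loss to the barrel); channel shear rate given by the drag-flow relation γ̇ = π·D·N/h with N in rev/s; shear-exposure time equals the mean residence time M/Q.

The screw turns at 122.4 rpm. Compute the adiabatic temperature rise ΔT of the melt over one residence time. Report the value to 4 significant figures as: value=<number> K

Convert throughput: Q = 139.1 kg/h = 139.1/3600 = 0.0386389 kg/s
t_res = M / Q_s = 2.64 / 0.0386389 = 68.3249 s
Convert to SI: D = 0.0531 m, h = 0.00823 m, N = 122.4/60 = 2.04 rev/s
γ̇ = π·D·N / h = π · 0.0531 · 2.04 / 0.00823 = 41.3499 s⁻¹
Adiabatic rise: ΔT = η γ̇² t_res / (ρ cp) = 1622·(41.3499)²·68.3249 / (975·2303) = 84.3881 K

value=84.39 K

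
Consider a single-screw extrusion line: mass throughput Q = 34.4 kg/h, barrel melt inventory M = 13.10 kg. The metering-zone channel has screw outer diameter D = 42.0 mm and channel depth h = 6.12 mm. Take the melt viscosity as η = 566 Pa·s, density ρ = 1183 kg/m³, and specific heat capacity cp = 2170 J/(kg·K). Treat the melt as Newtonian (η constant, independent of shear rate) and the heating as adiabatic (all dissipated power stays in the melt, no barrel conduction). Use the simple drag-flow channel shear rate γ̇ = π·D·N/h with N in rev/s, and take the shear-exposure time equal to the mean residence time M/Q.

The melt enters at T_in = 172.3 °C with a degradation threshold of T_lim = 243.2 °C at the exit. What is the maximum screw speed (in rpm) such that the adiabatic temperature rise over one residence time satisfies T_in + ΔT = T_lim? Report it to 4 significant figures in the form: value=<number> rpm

value=42.62 rpm

Throughput in SI: Q_s = 34.4 kg/h ÷ 3600 s/h = 0.00955556 kg/s
t_res = M / Q_s = 13.10 ÷ 0.00955556 = 1370.93 s
Geometry in SI: D = 42.0 mm → 0.042 m, h = 6.12 mm → 0.00612 m
ΔT_a = T_lim − T_in = 243.2 °C − 172.3 °C = 70.9 K
γ̇_max² = ΔT_a·ρ·cp / (η·t_res) = [70.9 × 1183 × 2170] / [566 × 1370.93] = 234.563 s⁻²
γ̇_max = √234.563 = 15.3154 s⁻¹
N_max = γ̇_max·h / (π·D) = 15.3154 · 0.00612 / (π · 0.042) = 0.710365 rev/s = 42.6219 rpm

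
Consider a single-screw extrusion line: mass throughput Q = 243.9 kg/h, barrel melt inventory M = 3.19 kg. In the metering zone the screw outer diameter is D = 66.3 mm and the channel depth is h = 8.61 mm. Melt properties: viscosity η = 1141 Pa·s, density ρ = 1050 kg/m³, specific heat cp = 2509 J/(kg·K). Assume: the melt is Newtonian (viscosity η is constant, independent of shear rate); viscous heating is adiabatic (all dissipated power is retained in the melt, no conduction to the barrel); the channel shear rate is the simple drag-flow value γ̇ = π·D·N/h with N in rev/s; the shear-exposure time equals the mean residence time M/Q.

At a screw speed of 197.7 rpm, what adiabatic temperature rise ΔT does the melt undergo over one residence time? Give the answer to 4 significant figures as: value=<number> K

value=129.6 K

Throughput in SI: Q_s = 243.9 kg/h ÷ 3600 s/h = 0.06775 kg/s
t_res = M / Q_s = 3.19 ÷ 0.06775 = 47.0849 s
Convert to SI: D = 0.0663 m, h = 0.00861 m, N = 197.7/60 = 3.295 rev/s
γ̇ = π·D·N / h = π · 0.0663 · 3.295 / 0.00861 = 79.7105 s⁻¹
Adiabatic rise: ΔT = η γ̇² t_res / (ρ cp) = 1141·(79.7105)²·47.0849 / (1050·2509) = 129.571 K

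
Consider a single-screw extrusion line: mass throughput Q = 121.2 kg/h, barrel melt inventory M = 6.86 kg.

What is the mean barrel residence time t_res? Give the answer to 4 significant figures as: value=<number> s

value=203.8 s

Q_s = Q / 3600 = 121.2 / 3600 = 0.0336667 kg/s
t_res = M / Q_s = 6.86 ÷ 0.0336667 = 203.762 s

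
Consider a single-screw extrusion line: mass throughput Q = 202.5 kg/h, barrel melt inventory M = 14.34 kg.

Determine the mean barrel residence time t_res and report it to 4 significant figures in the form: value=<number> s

Q_s = Q / 3600 = 202.5 / 3600 = 0.05625 kg/s
Mean residence time: t_res = M/Q_s = 14.34 kg / 0.05625 kg/s = 254.933 s

value=254.9 s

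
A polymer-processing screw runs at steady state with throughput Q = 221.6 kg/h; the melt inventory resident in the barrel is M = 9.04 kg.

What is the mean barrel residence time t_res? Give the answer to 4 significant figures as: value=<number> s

Throughput in SI: Q_s = 221.6 kg/h ÷ 3600 s/h = 0.0615556 kg/s
t_res = M / Q_s = 9.04 / 0.0615556 = 146.859 s

value=146.9 s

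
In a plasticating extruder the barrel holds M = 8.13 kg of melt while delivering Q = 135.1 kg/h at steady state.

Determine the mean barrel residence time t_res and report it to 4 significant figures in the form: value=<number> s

value=216.6 s

Q_s = Q / 3600 = 135.1 / 3600 = 0.0375278 kg/s
Mean residence time: t_res = M/Q_s = 8.13 kg / 0.0375278 kg/s = 216.64 s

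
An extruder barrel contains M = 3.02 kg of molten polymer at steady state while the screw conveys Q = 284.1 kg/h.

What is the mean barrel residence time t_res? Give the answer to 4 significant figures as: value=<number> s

Convert throughput: Q = 284.1 kg/h = 284.1/3600 = 0.0789167 kg/s
t_res = M / Q_s = 3.02 ÷ 0.0789167 = 38.2682 s

value=38.27 s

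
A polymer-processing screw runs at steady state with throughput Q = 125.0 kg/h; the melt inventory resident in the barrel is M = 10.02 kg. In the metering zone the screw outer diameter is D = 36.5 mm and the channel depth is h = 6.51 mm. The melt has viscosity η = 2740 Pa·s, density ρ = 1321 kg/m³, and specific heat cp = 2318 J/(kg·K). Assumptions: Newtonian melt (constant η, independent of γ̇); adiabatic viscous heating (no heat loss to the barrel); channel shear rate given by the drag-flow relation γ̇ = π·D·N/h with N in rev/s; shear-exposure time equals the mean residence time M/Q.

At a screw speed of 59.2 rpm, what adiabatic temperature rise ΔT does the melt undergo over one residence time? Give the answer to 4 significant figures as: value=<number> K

Convert throughput: Q = 125.0 kg/h = 125.0/3600 = 0.0347222 kg/s
t_res = M / Q_s = 10.02 ÷ 0.0347222 = 288.576 s
Convert to SI: D = 0.0365 m, h = 0.00651 m, N = 59.2/60 = 0.986667 rev/s
Shear rate: γ̇ = πDN/h = π·0.0365·0.986667/0.00651 = 17.3793 s⁻¹
ΔT = η·γ̇²·t_res/(ρ·cp) = [2740 × 17.3793² × 288.576] / [1321 × 2318] = 77.9936 K

value=77.99 K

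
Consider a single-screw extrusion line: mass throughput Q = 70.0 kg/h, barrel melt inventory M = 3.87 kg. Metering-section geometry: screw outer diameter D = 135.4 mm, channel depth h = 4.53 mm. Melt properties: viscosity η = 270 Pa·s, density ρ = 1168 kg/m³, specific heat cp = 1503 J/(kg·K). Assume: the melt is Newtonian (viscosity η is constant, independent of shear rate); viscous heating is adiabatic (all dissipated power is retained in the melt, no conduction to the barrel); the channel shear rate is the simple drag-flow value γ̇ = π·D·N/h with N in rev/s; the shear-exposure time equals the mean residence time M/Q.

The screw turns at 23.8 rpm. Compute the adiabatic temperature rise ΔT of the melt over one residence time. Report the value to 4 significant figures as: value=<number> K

value=42.47 K

Convert throughput: Q = 70.0 kg/h = 70.0/3600 = 0.0194444 kg/s
t_res = M / Q_s = 3.87 ÷ 0.0194444 = 199.029 s
D = 135.4 mm = 0.1354 m;  h = 4.53 mm = 0.00453 m;  N = 23.8 rpm / 60 = 0.396667 rev/s
γ̇ = π·D·N / h = π · 0.1354 · 0.396667 / 0.00453 = 37.2474 s⁻¹
ΔT = η·γ̇²·t_res / (ρ·cp) = 270 · (37.2474)² · 199.029 / (1168 · 1503) = 42.4687 K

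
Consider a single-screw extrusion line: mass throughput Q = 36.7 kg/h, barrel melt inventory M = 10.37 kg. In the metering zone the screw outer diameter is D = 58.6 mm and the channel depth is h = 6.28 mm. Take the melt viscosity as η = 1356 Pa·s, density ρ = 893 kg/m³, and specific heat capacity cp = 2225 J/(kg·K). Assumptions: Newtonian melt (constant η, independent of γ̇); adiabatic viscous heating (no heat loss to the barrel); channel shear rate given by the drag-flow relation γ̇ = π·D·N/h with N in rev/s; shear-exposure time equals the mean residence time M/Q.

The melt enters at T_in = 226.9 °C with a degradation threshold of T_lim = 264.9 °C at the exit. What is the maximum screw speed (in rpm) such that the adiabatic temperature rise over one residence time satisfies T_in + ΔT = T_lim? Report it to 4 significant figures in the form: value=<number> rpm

Q_s = Q / 3600 = 36.7 / 3600 = 0.0101944 kg/s
t_res = M / Q_s = 10.37 ÷ 0.0101944 = 1017.22 s
D = 58.6 mm = 0.0586 m;  h = 6.28 mm = 0.00628 m
ΔT_a = T_lim − T_in = 264.9 − 226.9 = 38 K
Invert ΔT = ηγ̇²t_res/(ρcp) for γ̇: γ̇_max² = ΔT_a ρ cp / (η t_res) = 38·893·2225 / (1356·1017.22) = 54.7382 s⁻²
γ̇_max = √54.7382 = 7.39852 s⁻¹
N_max = γ̇_max·h / (π·D) = 7.39852 · 0.00628 / (π · 0.0586) = 0.252381 rev/s = 15.1429 rpm

value=15.14 rpm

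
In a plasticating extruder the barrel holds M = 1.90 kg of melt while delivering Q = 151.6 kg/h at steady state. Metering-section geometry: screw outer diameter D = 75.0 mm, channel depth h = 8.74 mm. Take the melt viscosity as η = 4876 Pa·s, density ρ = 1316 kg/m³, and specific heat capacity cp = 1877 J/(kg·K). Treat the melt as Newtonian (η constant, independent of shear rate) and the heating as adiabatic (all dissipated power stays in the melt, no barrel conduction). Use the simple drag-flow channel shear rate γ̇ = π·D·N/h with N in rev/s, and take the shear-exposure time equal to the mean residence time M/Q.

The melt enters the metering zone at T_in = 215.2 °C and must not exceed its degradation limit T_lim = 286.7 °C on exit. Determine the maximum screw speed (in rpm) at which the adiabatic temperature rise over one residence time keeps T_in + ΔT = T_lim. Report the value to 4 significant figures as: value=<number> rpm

Throughput in SI: Q_s = 151.6 kg/h ÷ 3600 s/h = 0.0421111 kg/s
t_res = M / Q_s = 1.90 / 0.0421111 = 45.1187 s
D = 75.0 mm = 0.075 m;  h = 8.74 mm = 0.00874 m
ΔT_a = T_lim − T_in = 286.7 °C − 215.2 °C = 71.5 K
Invert ΔT = ηγ̇²t_res/(ρcp) for γ̇: γ̇_max² = ΔT_a ρ cp / (η t_res) = 71.5·1316·1877 / (4876·45.1187) = 802.797 s⁻²
γ̇_max = sqrt(802.797) = 28.3337 s⁻¹
Solve γ̇ = πDN/h for N: N_max = γ̇_max·h/(π·D) = 28.3337 × 0.00874 / (π × 0.075) = 1.051 rev/s = 63.0601 rpm

value=63.06 rpm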